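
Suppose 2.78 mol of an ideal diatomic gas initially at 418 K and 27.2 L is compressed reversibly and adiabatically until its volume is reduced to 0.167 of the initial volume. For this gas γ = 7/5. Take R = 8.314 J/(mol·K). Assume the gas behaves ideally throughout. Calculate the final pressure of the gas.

P₁ = nRT₁/V₁ = 2.78×8.314×418/27.2 = 355 kPa.
Adiabatic: TV^(γ−1) = const ⇒ T₂ = 418×(5.99)^0.400 = 855 K; PV^γ = const ⇒ P₂ = 4350 kPa.

4350 kPa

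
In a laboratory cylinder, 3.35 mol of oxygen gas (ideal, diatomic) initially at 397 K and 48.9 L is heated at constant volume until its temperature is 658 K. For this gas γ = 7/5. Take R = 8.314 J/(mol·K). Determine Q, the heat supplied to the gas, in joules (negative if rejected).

18200 J

P₁ = nRT₁/V₁ = 3.35×8.314×397/48.9 = 226 kPa.
Isochoric: V stays 48.9 L; P/T = const ⇒ T₂ = 658 K, P₂ = 375 kPa.
W = 0 (no volume change).
ΔU = nCvΔT = 3.35×20.8×(658−397) = 18200 J.
Q = ΔU = 18200 J.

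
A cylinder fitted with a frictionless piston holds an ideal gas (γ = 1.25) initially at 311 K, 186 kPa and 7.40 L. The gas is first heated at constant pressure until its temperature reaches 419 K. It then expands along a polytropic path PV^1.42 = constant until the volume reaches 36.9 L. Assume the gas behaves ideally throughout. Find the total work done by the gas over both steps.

2340 J

n = P₁V₁/(RT₁) = 186×7.40/(8.314×311) = 0.532 mol.
Step 1 — Isobaric: P stays 186 kPa; V/T = const ⇒ T₂ = 419 K, V₂ = 9.97 L.
W = PΔV = 186×(9.97−7.40) kPa·L = 478 J.
ΔU = nCvΔT = 0.532×33.3×(419−311) = 1910 J.
Q = ΔU + W = nCpΔT = 2390 J.
State after step 1: P = 186 kPa, V = 9.97 L, T = 419 K.
Step 2 — Polytropic n=1.42: T₂ = T₁(V₁/V₂)^(n−1) = 419×(0.270)^0.42 = 242 K; P₂ = P₁(V₁/V₂)^n = 29.0 kPa.
W = (P₁V₁−P₂V₂)/(n−1) = (186×9.97−29.0×36.9)/0.42 = 1870 J.
ΔU = nCvΔT = 0.532×33.3×(242−419) = -3140 J.
Q = ΔU + W = -1270 J.
Net over both steps: W = 2340 J, Q = 1120 J, ΔU = -1220 J.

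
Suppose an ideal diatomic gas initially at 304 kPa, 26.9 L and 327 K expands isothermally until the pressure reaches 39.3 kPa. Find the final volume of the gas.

208 L

Isothermal: T stays 327 K; PV = const ⇒ V₂ = 208 L, P₂ = 39.3 kPa.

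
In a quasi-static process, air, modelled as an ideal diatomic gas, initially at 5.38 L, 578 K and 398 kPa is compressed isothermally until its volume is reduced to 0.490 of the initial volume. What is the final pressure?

812 kPa

Isothermal: T stays 578 K; PV = const ⇒ V₂ = 2.64 L, P₂ = 812 kPa.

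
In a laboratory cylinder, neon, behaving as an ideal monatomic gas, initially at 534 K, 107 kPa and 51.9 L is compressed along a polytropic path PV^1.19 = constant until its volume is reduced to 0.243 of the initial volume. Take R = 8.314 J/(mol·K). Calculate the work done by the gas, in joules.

-9010 J

n = P₁V₁/(RT₁) = 107×51.9/(8.314×534) = 1.25 mol.
Polytropic n=1.19: T₂ = T₁(V₁/V₂)^(n−1) = 534×(4.12)^0.19 = 699 K; P₂ = P₁(V₁/V₂)^n = 576 kPa.
W = (P₁V₁−P₂V₂)/(n−1) = (107×51.9−576×12.6)/0.19 = -9010 J.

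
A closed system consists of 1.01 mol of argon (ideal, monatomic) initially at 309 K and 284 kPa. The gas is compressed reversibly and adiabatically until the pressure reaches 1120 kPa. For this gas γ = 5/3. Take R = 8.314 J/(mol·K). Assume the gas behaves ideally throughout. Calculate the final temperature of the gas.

535 K

V₁ = nRT₁/P₁ = 1.01×8.314×309/284 = 9.14 L.
Adiabatic: T₂/T₁ = (P₂/P₁)^((γ−1)/γ) ⇒ T₂ = 309×(3.94)^0.400 = 535 K; V₂ = 4.01 L.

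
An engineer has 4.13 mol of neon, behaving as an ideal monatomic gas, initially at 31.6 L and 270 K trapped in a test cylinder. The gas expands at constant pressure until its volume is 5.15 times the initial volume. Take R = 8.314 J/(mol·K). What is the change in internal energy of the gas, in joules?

57700 J

P₁ = nRT₁/V₁ = 4.13×8.314×270/31.6 = 293 kPa.
Isobaric: P stays 293 kPa; V/T = const ⇒ T₂ = 1390 K, V₂ = 163 L.
For an ideal gas ΔU = nCvΔT with Cv = (3/2)R = 12.5 J/(mol·K).
ΔU = 4.13×12.5×(1390−270) = 57700 J.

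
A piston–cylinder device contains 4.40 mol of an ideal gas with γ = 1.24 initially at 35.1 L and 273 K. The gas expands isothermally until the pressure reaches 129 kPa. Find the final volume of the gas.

77.4 L

P₁ = nRT₁/V₁ = 4.40×8.314×273/35.1 = 285 kPa.
Isothermal: T stays 273 K; PV = const ⇒ V₂ = 77.4 L, P₂ = 129 kPa.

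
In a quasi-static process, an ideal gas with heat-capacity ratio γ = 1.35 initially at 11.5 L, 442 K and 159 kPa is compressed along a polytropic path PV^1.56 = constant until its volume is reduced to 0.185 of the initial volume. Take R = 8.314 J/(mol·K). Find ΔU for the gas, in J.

8220 J

n = P₁V₁/(RT₁) = 159×11.5/(8.314×442) = 0.498 mol.
Polytropic n=1.56: T₂ = T₁(V₁/V₂)^(n−1) = 442×(5.41)^0.56 = 1140 K; P₂ = P₁(V₁/V₂)^n = 2210 kPa.
For an ideal gas ΔU = nCvΔT with Cv = R/(γ−1) = 23.8 J/(mol·K).
ΔU = 0.498×23.8×(1140−442) = 8220 J.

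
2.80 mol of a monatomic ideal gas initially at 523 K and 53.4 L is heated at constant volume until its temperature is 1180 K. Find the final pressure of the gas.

514 kPa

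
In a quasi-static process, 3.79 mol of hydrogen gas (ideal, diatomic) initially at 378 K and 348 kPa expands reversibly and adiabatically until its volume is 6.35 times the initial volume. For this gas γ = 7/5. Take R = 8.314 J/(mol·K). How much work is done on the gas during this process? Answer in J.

V₁ = nRT₁/P₁ = 3.79×8.314×378/348 = 34.2 L.
Adiabatic: TV^(γ−1) = const ⇒ T₂ = 378×(0.157)^0.400 = 180 K; PV^γ = const ⇒ P₂ = 26.2 kPa.
ΔU = nCvΔT = 3.79×20.8×(180−378) = -15600 J.
Q = 0 for an adiabatic process, so W = −ΔU = 15600 J.
Work done on the gas = −W_by = -15600 J.

-15600 J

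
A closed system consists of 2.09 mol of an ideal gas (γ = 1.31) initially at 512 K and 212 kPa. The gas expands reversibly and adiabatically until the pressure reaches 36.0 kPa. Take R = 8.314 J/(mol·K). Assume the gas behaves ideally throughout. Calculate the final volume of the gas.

V₁ = nRT₁/P₁ = 2.09×8.314×512/212 = 42.0 L.
Adiabatic: T₂/T₁ = (P₂/P₁)^((γ−1)/γ) ⇒ T₂ = 512×(0.170)^0.237 = 337 K; V₂ = 162 L.

162 L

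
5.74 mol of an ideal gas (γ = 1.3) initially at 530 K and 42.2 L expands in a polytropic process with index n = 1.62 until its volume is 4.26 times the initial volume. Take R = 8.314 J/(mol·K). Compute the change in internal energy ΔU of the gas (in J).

P₁ = nRT₁/V₁ = 5.74×8.314×530/42.2 = 599 kPa.
Polytropic n=1.62: T₂ = T₁(V₁/V₂)^(n−1) = 530×(0.235)^0.62 = 216 K; P₂ = P₁(V₁/V₂)^n = 57.3 kPa.
For an ideal gas ΔU = nCvΔT with Cv = R/(γ−1) = 27.7 J/(mol·K).
ΔU = 5.74×27.7×(216−530) = -50000 J.

-50000 J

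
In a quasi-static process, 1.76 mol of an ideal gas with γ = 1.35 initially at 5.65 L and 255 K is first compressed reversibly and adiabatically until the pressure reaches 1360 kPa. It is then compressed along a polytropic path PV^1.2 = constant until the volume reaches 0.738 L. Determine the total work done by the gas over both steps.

-10100 J

P₁ = nRT₁/V₁ = 1.76×8.314×255/5.65 = 660 kPa.
Step 1 — Adiabatic: T₂/T₁ = (P₂/P₁)^((γ−1)/γ) ⇒ T₂ = 255×(2.06)^0.259 = 308 K; V₂ = 3.31 L.
ΔU = nCvΔT = 1.76×23.8×(308−255) = 2200 J.
Q = 0 for an adiabatic process, so W = −ΔU = -2200 J.
State after step 1: P = 1360 kPa, V = 3.31 L, T = 308 K.
Step 2 — Polytropic n=1.2: T₂ = T₁(V₁/V₂)^(n−1) = 308×(4.48)^0.20 = 415 K; P₂ = P₁(V₁/V₂)^n = 8230 kPa.
W = (P₁V₁−P₂V₂)/(n−1) = (1360×3.31−8230×0.738)/0.20 = -7870 J.
ΔU = nCvΔT = 1.76×23.8×(415−308) = 4500 J.
Q = ΔU + W = -3370 J.
Net over both steps: W = -10100 J, Q = -3370 J, ΔU = 6700 J.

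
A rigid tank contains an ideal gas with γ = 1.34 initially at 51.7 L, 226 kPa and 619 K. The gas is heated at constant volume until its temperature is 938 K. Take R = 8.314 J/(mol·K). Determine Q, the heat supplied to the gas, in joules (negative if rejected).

17700 J

n = P₁V₁/(RT₁) = 226×51.7/(8.314×619) = 2.27 mol.
Isochoric: V stays 51.7 L; P/T = const ⇒ T₂ = 938 K, P₂ = 342 kPa.
W = 0 (no volume change).
ΔU = nCvΔT = 2.27×24.5×(938−619) = 17700 J.
Q = ΔU = 17700 J.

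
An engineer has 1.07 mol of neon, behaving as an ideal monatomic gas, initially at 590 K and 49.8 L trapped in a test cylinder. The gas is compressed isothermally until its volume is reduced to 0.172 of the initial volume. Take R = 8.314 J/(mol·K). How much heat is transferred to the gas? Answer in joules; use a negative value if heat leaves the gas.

P₁ = nRT₁/V₁ = 1.07×8.314×590/49.8 = 105 kPa.
Isothermal: T stays 590 K; PV = const ⇒ V₂ = 8.57 L, P₂ = 613 kPa.
ΔU = 0 (ideal gas, T constant).
W = nRT ln(V₂/V₁) = 1.07×8.314×590×ln(0.172) = -9240 J.
Q = ΔU + W = -9240 J.

-9240 J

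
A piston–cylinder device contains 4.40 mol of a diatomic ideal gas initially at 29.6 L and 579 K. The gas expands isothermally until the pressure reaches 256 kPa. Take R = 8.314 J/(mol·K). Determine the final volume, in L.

82.7 L

P₁ = nRT₁/V₁ = 4.40×8.314×579/29.6 = 716 kPa.
Isothermal: T stays 579 K; PV = const ⇒ V₂ = 82.7 L, P₂ = 256 kPa.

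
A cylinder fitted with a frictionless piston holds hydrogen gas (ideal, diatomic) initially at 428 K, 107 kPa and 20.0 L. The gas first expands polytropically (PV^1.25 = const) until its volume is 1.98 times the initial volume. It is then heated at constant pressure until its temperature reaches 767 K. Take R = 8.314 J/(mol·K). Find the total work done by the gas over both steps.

n = P₁V₁/(RT₁) = 107×20.0/(8.314×428) = 0.601 mol.
Step 1 — Polytropic n=1.25: T₂ = T₁(V₁/V₂)^(n−1) = 428×(0.505)^0.25 = 361 K; P₂ = P₁(V₁/V₂)^n = 45.6 kPa.
W = (P₁V₁−P₂V₂)/(n−1) = (107×20.0−45.6×39.6)/0.25 = 1340 J.
ΔU = nCvΔT = 0.601×20.8×(361−428) = -840 J.
Q = ΔU + W = 504 J.
State after step 1: P = 45.6 kPa, V = 39.6 L, T = 361 K.
Step 2 — Isobaric: P stays 45.6 kPa; V/T = const ⇒ T₂ = 767 K, V₂ = 84.2 L.
W = PΔV = 45.6×(84.2−39.6) kPa·L = 2030 J.
ΔU = nCvΔT = 0.601×20.8×(767−361) = 5080 J.
Q = ΔU + W = nCpΔT = 7110 J.
Net over both steps: W = 3370 J, Q = 7610 J, ΔU = 4240 J.

3370 J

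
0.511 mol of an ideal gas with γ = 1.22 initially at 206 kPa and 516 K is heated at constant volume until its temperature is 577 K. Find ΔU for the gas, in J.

1180 J

V₁ = nRT₁/P₁ = 0.511×8.314×516/206 = 10.6 L.
Isochoric: V stays 10.6 L; P/T = const ⇒ T₂ = 577 K, P₂ = 230 kPa.
For an ideal gas ΔU = nCvΔT with Cv = R/(γ−1) = 37.8 J/(mol·K).
ΔU = 0.511×37.8×(577−516) = 1180 J.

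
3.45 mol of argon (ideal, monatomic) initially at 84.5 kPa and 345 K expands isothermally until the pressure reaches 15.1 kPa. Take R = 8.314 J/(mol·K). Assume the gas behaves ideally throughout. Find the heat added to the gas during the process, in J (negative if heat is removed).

17000 J

V₁ = nRT₁/P₁ = 3.45×8.314×345/84.5 = 117 L.
Isothermal: T stays 345 K; PV = const ⇒ V₂ = 655 L, P₂ = 15.1 kPa.
ΔU = 0 (ideal gas, T constant).
W = nRT ln(V₂/V₁) = 3.45×8.314×345×ln(5.60) = 17000 J.
Q = ΔU + W = 17000 J.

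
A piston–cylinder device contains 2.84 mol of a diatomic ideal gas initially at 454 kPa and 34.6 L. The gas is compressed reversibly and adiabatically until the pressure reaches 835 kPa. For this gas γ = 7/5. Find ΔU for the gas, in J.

T₁ = P₁V₁/(nR) = 454×34.6/(2.84×8.314) = 665 K.
Adiabatic: T₂/T₁ = (P₂/P₁)^((γ−1)/γ) ⇒ T₂ = 665×(1.84)^0.286 = 792 K; V₂ = 22.4 L.
For an ideal gas ΔU = nCvΔT with Cv = (5/2)R = 20.8 J/(mol·K).
ΔU = 2.84×20.8×(792−665) = 7470 J.

7470 J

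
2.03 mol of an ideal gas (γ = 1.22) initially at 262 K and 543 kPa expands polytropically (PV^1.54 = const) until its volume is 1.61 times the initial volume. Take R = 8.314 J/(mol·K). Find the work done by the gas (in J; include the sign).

V₁ = nRT₁/P₁ = 2.03×8.314×262/543 = 8.14 L.
Polytropic n=1.54: T₂ = T₁(V₁/V₂)^(n−1) = 262×(0.621)^0.54 = 203 K; P₂ = P₁(V₁/V₂)^n = 261 kPa.
W = (P₁V₁−P₂V₂)/(n−1) = (543×8.14−261×13.1)/0.54 = 1860 J.

1860 J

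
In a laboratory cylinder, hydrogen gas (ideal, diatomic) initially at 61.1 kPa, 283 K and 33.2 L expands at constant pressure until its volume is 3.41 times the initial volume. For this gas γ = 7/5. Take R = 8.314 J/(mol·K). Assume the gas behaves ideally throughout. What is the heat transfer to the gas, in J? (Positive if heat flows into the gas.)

n = P₁V₁/(RT₁) = 61.1×33.2/(8.314×283) = 0.862 mol.
Isobaric: P stays 61.1 kPa; V/T = const ⇒ T₂ = 965 K, V₂ = 113 L.
W = PΔV = 61.1×(113−33.2) kPa·L = 4890 J.
ΔU = nCvΔT = 0.862×20.8×(965−283) = 12200 J.
Q = ΔU + W = nCpΔT = 17100 J.

17100 J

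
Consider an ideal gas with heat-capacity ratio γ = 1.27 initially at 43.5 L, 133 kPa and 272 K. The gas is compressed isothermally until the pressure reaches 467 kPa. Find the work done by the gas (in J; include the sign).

-7270 J

n = P₁V₁/(RT₁) = 133×43.5/(8.314×272) = 2.56 mol.
Isothermal: T stays 272 K; PV = const ⇒ V₂ = 12.4 L, P₂ = 467 kPa.
W = nRT ln(V₂/V₁) = 2.56×8.314×272×ln(0.285) = -7270 J.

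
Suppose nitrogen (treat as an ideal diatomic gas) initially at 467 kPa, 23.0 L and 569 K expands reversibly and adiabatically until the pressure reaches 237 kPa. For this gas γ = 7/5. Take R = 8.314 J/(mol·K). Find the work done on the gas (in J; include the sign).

-4730 J

n = P₁V₁/(RT₁) = 467×23.0/(8.314×569) = 2.27 mol.
Adiabatic: T₂/T₁ = (P₂/P₁)^((γ−1)/γ) ⇒ T₂ = 569×(0.507)^0.286 = 469 K; V₂ = 37.3 L.
ΔU = nCvΔT = 2.27×20.8×(469−569) = -4730 J.
Q = 0 for an adiabatic process, so W = −ΔU = 4730 J.
Work done on the gas = −W_by = -4730 J.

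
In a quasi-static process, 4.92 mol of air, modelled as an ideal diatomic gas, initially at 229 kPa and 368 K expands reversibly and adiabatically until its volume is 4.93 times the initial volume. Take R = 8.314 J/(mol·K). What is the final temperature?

V₁ = nRT₁/P₁ = 4.92×8.314×368/229 = 65.7 L.
Adiabatic: TV^(γ−1) = const ⇒ T₂ = 368×(0.203)^0.400 = 194 K; PV^γ = const ⇒ P₂ = 24.5 kPa.

194 K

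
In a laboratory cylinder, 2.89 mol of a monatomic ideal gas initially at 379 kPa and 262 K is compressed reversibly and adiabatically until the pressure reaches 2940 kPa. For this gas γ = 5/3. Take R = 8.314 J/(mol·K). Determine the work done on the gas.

V₁ = nRT₁/P₁ = 2.89×8.314×262/379 = 16.6 L.
Adiabatic: T₂/T₁ = (P₂/P₁)^((γ−1)/γ) ⇒ T₂ = 262×(7.76)^0.400 = 595 K; V₂ = 4.86 L.
ΔU = nCvΔT = 2.89×12.5×(595−262) = 12000 J.
Q = 0 for an adiabatic process, so W = −ΔU = -12000 J.
Work done on the gas = −W_by = 12000 J.

12000 J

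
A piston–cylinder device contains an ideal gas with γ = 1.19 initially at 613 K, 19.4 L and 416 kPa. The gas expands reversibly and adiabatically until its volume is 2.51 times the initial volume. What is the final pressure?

139 kPa

Adiabatic: TV^(γ−1) = const ⇒ T₂ = 613×(0.398)^0.190 = 515 K; PV^γ = const ⇒ P₂ = 139 kPa.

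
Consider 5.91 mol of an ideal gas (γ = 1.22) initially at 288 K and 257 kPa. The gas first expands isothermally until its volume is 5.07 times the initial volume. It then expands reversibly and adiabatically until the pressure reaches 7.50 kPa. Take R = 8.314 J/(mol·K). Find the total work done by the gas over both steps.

V₁ = nRT₁/P₁ = 5.91×8.314×288/257 = 55.1 L.
Step 1 — Isothermal: T stays 288 K; PV = const ⇒ V₂ = 279 L, P₂ = 50.7 kPa.
ΔU = 0 (ideal gas, T constant).
W = nRT ln(V₂/V₁) = 5.91×8.314×288×ln(5.07) = 23000 J.
Q = ΔU + W = 23000 J.
State after step 1: P = 50.7 kPa, V = 279 L, T = 288 K.
Step 2 — Adiabatic: T₂/T₁ = (P₂/P₁)^((γ−1)/γ) ⇒ T₂ = 288×(0.148)^0.180 = 204 K; V₂ = 1340 L.
ΔU = nCvΔT = 5.91×37.8×(204−288) = -18700 J.
Q = 0 for an adiabatic process, so W = −ΔU = 18700 J.
Net over both steps: W = 41700 J, Q = 23000 J, ΔU = -18700 J.

41700 J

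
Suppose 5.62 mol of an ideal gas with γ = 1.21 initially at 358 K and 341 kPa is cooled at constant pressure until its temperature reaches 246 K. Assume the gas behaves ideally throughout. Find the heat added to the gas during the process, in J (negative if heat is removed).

-30200 J

V₁ = nRT₁/P₁ = 5.62×8.314×358/341 = 49.1 L.
Isobaric: P stays 341 kPa; V/T = const ⇒ T₂ = 246 K, V₂ = 33.7 L.
W = PΔV = 341×(33.7−49.1) kPa·L = -5230 J.
ΔU = nCvΔT = 5.62×39.6×(246−358) = -24900 J.
Q = ΔU + W = nCpΔT = -30200 J.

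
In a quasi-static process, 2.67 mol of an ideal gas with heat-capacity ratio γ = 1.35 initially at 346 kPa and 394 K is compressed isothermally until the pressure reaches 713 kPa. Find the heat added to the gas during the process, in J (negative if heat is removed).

-6320 J

V₁ = nRT₁/P₁ = 2.67×8.314×394/346 = 25.3 L.
Isothermal: T stays 394 K; PV = const ⇒ V₂ = 12.3 L, P₂ = 713 kPa.
ΔU = 0 (ideal gas, T constant).
W = nRT ln(V₂/V₁) = 2.67×8.314×394×ln(0.485) = -6320 J.
Q = ΔU + W = -6320 J.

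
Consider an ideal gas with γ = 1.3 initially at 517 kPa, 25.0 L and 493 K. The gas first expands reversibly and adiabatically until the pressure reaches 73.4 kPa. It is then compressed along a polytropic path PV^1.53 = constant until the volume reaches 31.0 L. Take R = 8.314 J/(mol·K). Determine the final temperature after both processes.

621 K

n = P₁V₁/(RT₁) = 517×25.0/(8.314×493) = 3.15 mol.
Step 1 — Adiabatic: T₂/T₁ = (P₂/P₁)^((γ−1)/γ) ⇒ T₂ = 493×(0.142)^0.231 = 314 K; V₂ = 112 L.
ΔU = nCvΔT = 3.15×27.7×(314−493) = -15600 J.
Q = 0 for an adiabatic process, so W = −ΔU = 15600 J.
State after step 1: P = 73.4 kPa, V = 112 L, T = 314 K.
Step 2 — Polytropic n=1.53: T₂ = T₁(V₁/V₂)^(n−1) = 314×(3.62)^0.53 = 621 K; P₂ = P₁(V₁/V₂)^n = 525 kPa.
W = (P₁V₁−P₂V₂)/(n−1) = (73.4×112−525×31.0)/0.53 = -15200 J.
ΔU = nCvΔT = 3.15×27.7×(621−314) = 26800 J.
Q = ΔU + W = 11600 J.
Net over both steps: W = 433 J, Q = 11600 J, ΔU = 11200 J.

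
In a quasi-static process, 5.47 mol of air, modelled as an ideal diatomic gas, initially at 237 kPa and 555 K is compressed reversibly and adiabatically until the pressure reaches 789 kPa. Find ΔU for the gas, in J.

25900 J

V₁ = nRT₁/P₁ = 5.47×8.314×555/237 = 106 L.
Adiabatic: T₂/T₁ = (P₂/P₁)^((γ−1)/γ) ⇒ T₂ = 555×(3.33)^0.286 = 783 K; V₂ = 45.1 L.
For an ideal gas ΔU = nCvΔT with Cv = (5/2)R = 20.8 J/(mol·K).
ΔU = 5.47×20.8×(783−555) = 25900 J.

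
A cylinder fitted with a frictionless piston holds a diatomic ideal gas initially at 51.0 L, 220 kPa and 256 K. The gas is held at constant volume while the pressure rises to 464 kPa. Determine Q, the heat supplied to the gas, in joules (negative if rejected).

n = P₁V₁/(RT₁) = 220×51.0/(8.314×256) = 5.27 mol.
Isochoric: V stays 51.0 L; P/T = const ⇒ T₂ = 540 K, P₂ = 464 kPa.
W = 0 (no volume change).
ΔU = nCvΔT = 5.27×20.8×(540−256) = 31100 J.
Q = ΔU = 31100 J.

31100 J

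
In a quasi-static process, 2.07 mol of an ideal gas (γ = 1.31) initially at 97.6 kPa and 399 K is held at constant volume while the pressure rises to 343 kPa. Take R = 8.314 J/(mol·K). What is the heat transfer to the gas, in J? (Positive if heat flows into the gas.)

55700 J

V₁ = nRT₁/P₁ = 2.07×8.314×399/97.6 = 70.4 L.
Isochoric: V stays 70.4 L; P/T = const ⇒ T₂ = 1400 K, P₂ = 343 kPa.
W = 0 (no volume change).
ΔU = nCvΔT = 2.07×26.8×(1400−399) = 55700 J.
Q = ΔU = 55700 J.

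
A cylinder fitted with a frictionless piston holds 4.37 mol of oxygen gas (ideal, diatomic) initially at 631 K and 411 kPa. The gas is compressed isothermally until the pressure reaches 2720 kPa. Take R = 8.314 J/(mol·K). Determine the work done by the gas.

V₁ = nRT₁/P₁ = 4.37×8.314×631/411 = 55.8 L.
Isothermal: T stays 631 K; PV = const ⇒ V₂ = 8.43 L, P₂ = 2720 kPa.
W = nRT ln(V₂/V₁) = 4.37×8.314×631×ln(0.151) = -43300 J.

-43300 J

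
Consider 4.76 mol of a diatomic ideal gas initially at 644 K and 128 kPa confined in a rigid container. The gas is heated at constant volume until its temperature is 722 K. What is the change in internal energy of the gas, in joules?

7720 J

V₁ = nRT₁/P₁ = 4.76×8.314×644/128 = 199 L.
Isochoric: V stays 199 L; P/T = const ⇒ T₂ = 722 K, P₂ = 144 kPa.
For an ideal gas ΔU = nCvΔT with Cv = (5/2)R = 20.8 J/(mol·K).
ΔU = 4.76×20.8×(722−644) = 7720 J.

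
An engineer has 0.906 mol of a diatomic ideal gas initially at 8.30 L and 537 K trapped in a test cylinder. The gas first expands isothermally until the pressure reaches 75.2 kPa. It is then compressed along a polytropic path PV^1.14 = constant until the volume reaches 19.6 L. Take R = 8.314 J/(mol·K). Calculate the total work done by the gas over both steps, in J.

P₁ = nRT₁/V₁ = 0.906×8.314×537/8.30 = 487 kPa.
Step 1 — Isothermal: T stays 537 K; PV = const ⇒ V₂ = 53.8 L, P₂ = 75.2 kPa.
ΔU = 0 (ideal gas, T constant).
W = nRT ln(V₂/V₁) = 0.906×8.314×537×ln(6.48) = 7560 J.
Q = ΔU + W = 7560 J.
State after step 1: P = 75.2 kPa, V = 53.8 L, T = 537 K.
Step 2 — Polytropic n=1.14: T₂ = T₁(V₁/V₂)^(n−1) = 537×(2.74)^0.14 = 619 K; P₂ = P₁(V₁/V₂)^n = 238 kPa.
W = (P₁V₁−P₂V₂)/(n−1) = (75.2×53.8−238×19.6)/0.14 = -4390 J.
ΔU = nCvΔT = 0.906×20.8×(619−537) = 1540 J.
Q = ΔU + W = -2850 J.
Net over both steps: W = 3170 J, Q = 4710 J, ΔU = 1540 J.

3170 J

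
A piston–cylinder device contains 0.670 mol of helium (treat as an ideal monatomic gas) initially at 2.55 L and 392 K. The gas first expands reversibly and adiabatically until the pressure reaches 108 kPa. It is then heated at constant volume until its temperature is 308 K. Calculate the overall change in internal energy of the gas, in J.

-702 J

P₁ = nRT₁/V₁ = 0.670×8.314×392/2.55 = 856 kPa.
Step 1 — Adiabatic: T₂/T₁ = (P₂/P₁)^((γ−1)/γ) ⇒ T₂ = 392×(0.126)^0.400 = 171 K; V₂ = 8.83 L.
ΔU = nCvΔT = 0.670×12.5×(171−392) = -1840 J.
Q = 0 for an adiabatic process, so W = −ΔU = 1840 J.
State after step 1: P = 108 kPa, V = 8.83 L, T = 171 K.
Step 2 — Isochoric: V stays 8.83 L; P/T = const ⇒ T₂ = 308 K, P₂ = 194 kPa.
W = 0 (no volume change).
ΔU = nCvΔT = 0.670×12.5×(308−171) = 1140 J.
Q = ΔU = 1140 J.
Net over both steps: W = 1840 J, Q = 1140 J, ΔU = -702 J.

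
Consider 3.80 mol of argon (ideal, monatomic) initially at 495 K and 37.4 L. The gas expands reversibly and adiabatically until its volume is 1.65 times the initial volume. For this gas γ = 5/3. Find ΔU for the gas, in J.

-6660 J

P₁ = nRT₁/V₁ = 3.80×8.314×495/37.4 = 418 kPa.
Adiabatic: TV^(γ−1) = const ⇒ T₂ = 495×(0.606)^0.667 = 354 K; PV^γ = const ⇒ P₂ = 181 kPa.
For an ideal gas ΔU = nCvΔT with Cv = (3/2)R = 12.5 J/(mol·K).
ΔU = 3.80×12.5×(354−495) = -6660 J.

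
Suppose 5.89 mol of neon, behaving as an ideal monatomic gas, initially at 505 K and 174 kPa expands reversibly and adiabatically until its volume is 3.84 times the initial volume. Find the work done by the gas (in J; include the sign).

22000 J

V₁ = nRT₁/P₁ = 5.89×8.314×505/174 = 142 L.
Adiabatic: TV^(γ−1) = const ⇒ T₂ = 505×(0.260)^0.667 = 206 K; PV^γ = const ⇒ P₂ = 18.5 kPa.
ΔU = nCvΔT = 5.89×12.5×(206−505) = -22000 J.
Q = 0 for an adiabatic process, so W = −ΔU = 22000 J.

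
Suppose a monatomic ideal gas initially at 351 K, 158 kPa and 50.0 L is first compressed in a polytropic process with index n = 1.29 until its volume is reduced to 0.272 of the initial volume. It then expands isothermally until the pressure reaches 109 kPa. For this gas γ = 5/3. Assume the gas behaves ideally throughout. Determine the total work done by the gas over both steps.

n = P₁V₁/(RT₁) = 158×50.0/(8.314×351) = 2.71 mol.
Step 1 — Polytropic n=1.29: T₂ = T₁(V₁/V₂)^(n−1) = 351×(3.68)^0.29 = 512 K; P₂ = P₁(V₁/V₂)^n = 847 kPa.
W = (P₁V₁−P₂V₂)/(n−1) = (158×50.0−847×13.6)/0.29 = -12500 J.
ΔU = nCvΔT = 2.71×12.5×(512−351) = 5440 J.
Q = ΔU + W = -7060 J.
State after step 1: P = 847 kPa, V = 13.6 L, T = 512 K.
Step 2 — Isothermal: T stays 512 K; PV = const ⇒ V₂ = 106 L, P₂ = 109 kPa.
ΔU = 0 (ideal gas, T constant).
W = nRT ln(V₂/V₁) = 2.71×8.314×512×ln(7.77) = 23600 J.
Q = ΔU + W = 23600 J.
Net over both steps: W = 11100 J, Q = 16600 J, ΔU = 5440 J.

11100 J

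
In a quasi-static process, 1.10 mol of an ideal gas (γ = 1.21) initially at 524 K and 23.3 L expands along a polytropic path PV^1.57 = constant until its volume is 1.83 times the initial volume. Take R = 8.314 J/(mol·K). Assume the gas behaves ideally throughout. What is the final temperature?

371 K

P₁ = nRT₁/V₁ = 1.10×8.314×524/23.3 = 206 kPa.
Polytropic n=1.57: T₂ = T₁(V₁/V₂)^(n−1) = 524×(0.546)^0.57 = 371 K; P₂ = P₁(V₁/V₂)^n = 79.6 kPa.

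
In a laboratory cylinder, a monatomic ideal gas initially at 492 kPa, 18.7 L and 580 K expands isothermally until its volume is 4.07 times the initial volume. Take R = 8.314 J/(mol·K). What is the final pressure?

121 kPa

Isothermal: T stays 580 K; PV = const ⇒ V₂ = 76.1 L, P₂ = 121 kPa.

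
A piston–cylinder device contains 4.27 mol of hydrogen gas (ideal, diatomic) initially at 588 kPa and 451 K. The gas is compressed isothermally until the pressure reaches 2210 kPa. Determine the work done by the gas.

-21200 J

V₁ = nRT₁/P₁ = 4.27×8.314×451/588 = 27.2 L.
Isothermal: T stays 451 K; PV = const ⇒ V₂ = 7.24 L, P₂ = 2210 kPa.
W = nRT ln(V₂/V₁) = 4.27×8.314×451×ln(0.266) = -21200 J.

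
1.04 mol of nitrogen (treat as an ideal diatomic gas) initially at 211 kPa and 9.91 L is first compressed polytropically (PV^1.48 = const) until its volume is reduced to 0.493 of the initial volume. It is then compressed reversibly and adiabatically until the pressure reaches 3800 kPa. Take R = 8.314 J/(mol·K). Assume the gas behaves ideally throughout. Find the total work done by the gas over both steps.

-6850 J

T₁ = P₁V₁/(nR) = 211×9.91/(1.04×8.314) = 242 K.
Step 1 — Polytropic n=1.48: T₂ = T₁(V₁/V₂)^(n−1) = 242×(2.03)^0.48 = 340 K; P₂ = P₁(V₁/V₂)^n = 601 kPa.
W = (P₁V₁−P₂V₂)/(n−1) = (211×9.91−601×4.89)/0.48 = -1760 J.
ΔU = nCvΔT = 1.04×20.8×(340−242) = 2110 J.
Q = ΔU + W = 352 J.
State after step 1: P = 601 kPa, V = 4.89 L, T = 340 K.
Step 2 — Adiabatic: T₂/T₁ = (P₂/P₁)^((γ−1)/γ) ⇒ T₂ = 340×(6.32)^0.286 = 575 K; V₂ = 1.31 L.
ΔU = nCvΔT = 1.04×20.8×(575−340) = 5090 J.
Q = 0 for an adiabatic process, so W = −ΔU = -5090 J.
Net over both steps: W = -6850 J, Q = 352 J, ΔU = 7210 J.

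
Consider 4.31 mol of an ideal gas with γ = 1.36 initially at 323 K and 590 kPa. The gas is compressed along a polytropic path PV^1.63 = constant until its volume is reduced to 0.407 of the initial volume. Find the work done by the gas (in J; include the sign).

V₁ = nRT₁/P₁ = 4.31×8.314×323/590 = 19.6 L.
Polytropic n=1.63: T₂ = T₁(V₁/V₂)^(n−1) = 323×(2.46)^0.63 = 569 K; P₂ = P₁(V₁/V₂)^n = 2550 kPa.
W = (P₁V₁−P₂V₂)/(n−1) = (590×19.6−2550×7.98)/0.63 = -14000 J.

-14000 J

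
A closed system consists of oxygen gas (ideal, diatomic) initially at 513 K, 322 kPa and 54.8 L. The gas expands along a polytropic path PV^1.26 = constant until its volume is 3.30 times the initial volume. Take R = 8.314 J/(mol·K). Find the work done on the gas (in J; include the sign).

-18100 J

n = P₁V₁/(RT₁) = 322×54.8/(8.314×513) = 4.14 mol.
Polytropic n=1.26: T₂ = T₁(V₁/V₂)^(n−1) = 513×(0.303)^0.26 = 376 K; P₂ = P₁(V₁/V₂)^n = 71.5 kPa.
W = (P₁V₁−P₂V₂)/(n−1) = (322×54.8−71.5×181)/0.26 = 18100 J.
Work done on the gas = −W_by = -18100 J.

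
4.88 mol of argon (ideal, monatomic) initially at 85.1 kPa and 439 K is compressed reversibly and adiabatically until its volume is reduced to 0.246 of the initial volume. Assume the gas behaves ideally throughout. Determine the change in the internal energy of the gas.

V₁ = nRT₁/P₁ = 4.88×8.314×439/85.1 = 209 L.
Adiabatic: TV^(γ−1) = const ⇒ T₂ = 439×(4.07)^0.667 = 1120 K; PV^γ = const ⇒ P₂ = 881 kPa.
For an ideal gas ΔU = nCvΔT with Cv = (3/2)R = 12.5 J/(mol·K).
ΔU = 4.88×12.5×(1120−439) = 41300 J.

41300 J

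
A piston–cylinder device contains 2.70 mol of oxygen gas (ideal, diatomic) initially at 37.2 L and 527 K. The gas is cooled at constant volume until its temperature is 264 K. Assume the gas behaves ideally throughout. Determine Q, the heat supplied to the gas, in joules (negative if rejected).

-14800 J

P₁ = nRT₁/V₁ = 2.70×8.314×527/37.2 = 318 kPa.
Isochoric: V stays 37.2 L; P/T = const ⇒ T₂ = 264 K, P₂ = 159 kPa.
W = 0 (no volume change).
ΔU = nCvΔT = 2.70×20.8×(264−527) = -14800 J.
Q = ΔU = -14800 J.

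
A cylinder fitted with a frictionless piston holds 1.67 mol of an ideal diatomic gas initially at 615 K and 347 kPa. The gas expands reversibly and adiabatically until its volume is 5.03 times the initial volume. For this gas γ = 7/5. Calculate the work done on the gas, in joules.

-10200 J

V₁ = nRT₁/P₁ = 1.67×8.314×615/347 = 24.6 L.
Adiabatic: TV^(γ−1) = const ⇒ T₂ = 615×(0.199)^0.400 = 322 K; PV^γ = const ⇒ P₂ = 36.2 kPa.
ΔU = nCvΔT = 1.67×20.8×(322−615) = -10200 J.
Q = 0 for an adiabatic process, so W = −ΔU = 10200 J.
Work done on the gas = −W_by = -10200 J.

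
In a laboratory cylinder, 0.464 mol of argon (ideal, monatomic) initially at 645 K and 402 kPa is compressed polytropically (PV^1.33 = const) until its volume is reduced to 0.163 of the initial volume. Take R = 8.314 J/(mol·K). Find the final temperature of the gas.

V₁ = nRT₁/P₁ = 0.464×8.314×645/402 = 6.19 L.
Polytropic n=1.33: T₂ = T₁(V₁/V₂)^(n−1) = 645×(6.13)^0.33 = 1170 K; P₂ = P₁(V₁/V₂)^n = 4490 kPa.

1170 K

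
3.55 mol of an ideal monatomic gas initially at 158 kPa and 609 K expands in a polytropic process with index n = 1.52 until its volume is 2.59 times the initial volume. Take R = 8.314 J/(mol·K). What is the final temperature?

371 K

V₁ = nRT₁/P₁ = 3.55×8.314×609/158 = 114 L.
Polytropic n=1.52: T₂ = T₁(V₁/V₂)^(n−1) = 609×(0.386)^0.52 = 371 K; P₂ = P₁(V₁/V₂)^n = 37.2 kPa.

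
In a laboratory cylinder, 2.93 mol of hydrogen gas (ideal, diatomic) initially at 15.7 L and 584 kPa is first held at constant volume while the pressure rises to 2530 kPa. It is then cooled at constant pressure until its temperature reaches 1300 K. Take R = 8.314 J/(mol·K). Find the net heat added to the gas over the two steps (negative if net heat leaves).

48200 J

T₁ = P₁V₁/(nR) = 584×15.7/(2.93×8.314) = 376 K.
Step 1 — Isochoric: V stays 15.7 L; P/T = const ⇒ T₂ = 1630 K, P₂ = 2530 kPa.
W = 0 (no volume change).
ΔU = nCvΔT = 2.93×20.8×(1630−376) = 76400 J.
Q = ΔU = 76400 J.
State after step 1: P = 2530 kPa, V = 15.7 L, T = 1630 K.
Step 2 — Isobaric: P stays 2530 kPa; V/T = const ⇒ T₂ = 1300 K, V₂ = 12.5 L.
W = PΔV = 2530×(12.5−15.7) kPa·L = -8050 J.
ΔU = nCvΔT = 2.93×20.8×(1300−1630) = -20100 J.
Q = ΔU + W = nCpΔT = -28200 J.
Net over both steps: W = -8050 J, Q = 48200 J, ΔU = 56200 J.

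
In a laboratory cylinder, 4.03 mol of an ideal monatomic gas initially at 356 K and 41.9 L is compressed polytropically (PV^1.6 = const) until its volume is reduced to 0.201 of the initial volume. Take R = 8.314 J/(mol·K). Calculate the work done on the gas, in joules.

32200 J

P₁ = nRT₁/V₁ = 4.03×8.314×356/41.9 = 285 kPa.
Polytropic n=1.6: T₂ = T₁(V₁/V₂)^(n−1) = 356×(4.98)^0.60 = 932 K; P₂ = P₁(V₁/V₂)^n = 3710 kPa.
W = (P₁V₁−P₂V₂)/(n−1) = (285×41.9−3710×8.42)/0.60 = -32200 J.
Work done on the gas = −W_by = 32200 J.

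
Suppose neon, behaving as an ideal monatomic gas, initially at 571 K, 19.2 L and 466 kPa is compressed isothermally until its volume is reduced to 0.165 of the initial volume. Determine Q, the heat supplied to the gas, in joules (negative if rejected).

-16100 J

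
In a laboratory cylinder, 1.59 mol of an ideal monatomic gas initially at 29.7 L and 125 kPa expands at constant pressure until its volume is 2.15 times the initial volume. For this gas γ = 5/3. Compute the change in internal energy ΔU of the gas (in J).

T₁ = P₁V₁/(nR) = 125×29.7/(1.59×8.314) = 281 K.
Isobaric: P stays 125 kPa; V/T = const ⇒ T₂ = 604 K, V₂ = 63.9 L.
For an ideal gas ΔU = nCvΔT with Cv = (3/2)R = 12.5 J/(mol·K).
ΔU = 1.59×12.5×(604−281) = 6400 J.

6400 J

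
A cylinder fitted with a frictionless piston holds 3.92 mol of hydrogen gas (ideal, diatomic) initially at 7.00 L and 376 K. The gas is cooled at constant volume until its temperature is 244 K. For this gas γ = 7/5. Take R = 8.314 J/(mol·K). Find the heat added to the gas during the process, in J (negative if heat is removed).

-10800 J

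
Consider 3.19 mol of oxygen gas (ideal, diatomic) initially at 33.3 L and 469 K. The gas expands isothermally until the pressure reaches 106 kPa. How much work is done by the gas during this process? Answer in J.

P₁ = nRT₁/V₁ = 3.19×8.314×469/33.3 = 374 kPa.
Isothermal: T stays 469 K; PV = const ⇒ V₂ = 117 L, P₂ = 106 kPa.
W = nRT ln(V₂/V₁) = 3.19×8.314×469×ln(3.52) = 15700 J.

15700 J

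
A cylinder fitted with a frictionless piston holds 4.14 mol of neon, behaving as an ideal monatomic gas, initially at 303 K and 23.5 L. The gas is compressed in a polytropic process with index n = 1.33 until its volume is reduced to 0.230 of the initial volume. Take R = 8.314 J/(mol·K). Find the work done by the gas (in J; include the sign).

-19700 J

P₁ = nRT₁/V₁ = 4.14×8.314×303/23.5 = 444 kPa.
Polytropic n=1.33: T₂ = T₁(V₁/V₂)^(n−1) = 303×(4.35)^0.33 = 492 K; P₂ = P₁(V₁/V₂)^n = 3130 kPa.
W = (P₁V₁−P₂V₂)/(n−1) = (444×23.5−3130×5.41)/0.33 = -19700 J.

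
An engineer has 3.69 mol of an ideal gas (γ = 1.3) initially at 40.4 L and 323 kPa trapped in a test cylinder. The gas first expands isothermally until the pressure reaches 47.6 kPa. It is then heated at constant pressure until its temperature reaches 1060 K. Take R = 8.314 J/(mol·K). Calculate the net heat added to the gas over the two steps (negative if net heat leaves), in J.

109000 J

T₁ = P₁V₁/(nR) = 323×40.4/(3.69×8.314) = 425 K.
Step 1 — Isothermal: T stays 425 K; PV = const ⇒ V₂ = 274 L, P₂ = 47.6 kPa.
ΔU = 0 (ideal gas, T constant).
W = nRT ln(V₂/V₁) = 3.69×8.314×425×ln(6.79) = 25000 J.
Q = ΔU + W = 25000 J.
State after step 1: P = 47.6 kPa, V = 274 L, T = 425 K.
Step 2 — Isobaric: P stays 47.6 kPa; V/T = const ⇒ T₂ = 1060 K, V₂ = 683 L.
W = PΔV = 47.6×(683−274) kPa·L = 19500 J.
ΔU = nCvΔT = 3.69×27.7×(1060−425) = 64900 J.
Q = ΔU + W = nCpΔT = 84400 J.
Net over both steps: W = 44500 J, Q = 109000 J, ΔU = 64900 J.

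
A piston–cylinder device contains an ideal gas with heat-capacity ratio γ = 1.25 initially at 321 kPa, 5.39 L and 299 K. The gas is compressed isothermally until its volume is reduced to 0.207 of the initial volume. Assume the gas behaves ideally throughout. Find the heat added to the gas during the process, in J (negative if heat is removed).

-2730 J

n = P₁V₁/(RT₁) = 321×5.39/(8.314×299) = 0.696 mol.
Isothermal: T stays 299 K; PV = const ⇒ V₂ = 1.12 L, P₂ = 1550 kPa.
ΔU = 0 (ideal gas, T constant).
W = nRT ln(V₂/V₁) = 0.696×8.314×299×ln(0.207) = -2730 J.
Q = ΔU + W = -2730 J.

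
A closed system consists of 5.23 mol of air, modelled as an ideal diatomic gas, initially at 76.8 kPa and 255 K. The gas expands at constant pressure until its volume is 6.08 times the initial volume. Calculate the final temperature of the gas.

V₁ = nRT₁/P₁ = 5.23×8.314×255/76.8 = 144 L.
Isobaric: P stays 76.8 kPa; V/T = const ⇒ T₂ = 1550 K, V₂ = 878 L.

1550 K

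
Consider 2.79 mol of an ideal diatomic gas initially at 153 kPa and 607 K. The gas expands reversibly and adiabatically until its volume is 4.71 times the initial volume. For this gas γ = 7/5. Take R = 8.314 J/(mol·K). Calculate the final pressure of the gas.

17.5 kPa

V₁ = nRT₁/P₁ = 2.79×8.314×607/153 = 92.0 L.
Adiabatic: TV^(γ−1) = const ⇒ T₂ = 607×(0.212)^0.400 = 327 K; PV^γ = const ⇒ P₂ = 17.5 kPa.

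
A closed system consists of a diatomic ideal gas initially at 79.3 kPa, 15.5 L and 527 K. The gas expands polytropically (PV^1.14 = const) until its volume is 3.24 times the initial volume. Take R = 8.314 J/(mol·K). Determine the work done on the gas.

-1330 J

n = P₁V₁/(RT₁) = 79.3×15.5/(8.314×527) = 0.281 mol.
Polytropic n=1.14: T₂ = T₁(V₁/V₂)^(n−1) = 527×(0.309)^0.14 = 447 K; P₂ = P₁(V₁/V₂)^n = 20.8 kPa.
W = (P₁V₁−P₂V₂)/(n−1) = (79.3×15.5−20.8×50.2)/0.14 = 1330 J.
Work done on the gas = −W_by = -1330 J.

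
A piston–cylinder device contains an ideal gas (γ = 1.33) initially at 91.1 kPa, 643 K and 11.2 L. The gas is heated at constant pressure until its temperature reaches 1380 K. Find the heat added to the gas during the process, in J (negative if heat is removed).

4710 J

n = P₁V₁/(RT₁) = 91.1×11.2/(8.314×643) = 0.191 mol.
Isobaric: P stays 91.1 kPa; V/T = const ⇒ T₂ = 1380 K, V₂ = 24.0 L.
W = PΔV = 91.1×(24.0−11.2) kPa·L = 1170 J.
ΔU = nCvΔT = 0.191×25.2×(1380−643) = 3540 J.
Q = ΔU + W = nCpΔT = 4710 J.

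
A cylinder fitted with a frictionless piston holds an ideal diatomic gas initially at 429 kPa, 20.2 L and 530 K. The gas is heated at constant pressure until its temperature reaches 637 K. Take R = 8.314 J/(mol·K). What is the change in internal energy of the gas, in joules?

n = P₁V₁/(RT₁) = 429×20.2/(8.314×530) = 1.97 mol.
Isobaric: P stays 429 kPa; V/T = const ⇒ T₂ = 637 K, V₂ = 24.3 L.
For an ideal gas ΔU = nCvΔT with Cv = (5/2)R = 20.8 J/(mol·K).
ΔU = 1.97×20.8×(637−530) = 4370 J.

4370 J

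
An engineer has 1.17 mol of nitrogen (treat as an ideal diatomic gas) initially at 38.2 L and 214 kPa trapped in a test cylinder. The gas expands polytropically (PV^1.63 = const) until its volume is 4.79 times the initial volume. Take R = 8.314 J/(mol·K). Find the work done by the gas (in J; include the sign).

8140 J

T₁ = P₁V₁/(nR) = 214×38.2/(1.17×8.314) = 840 K.
Polytropic n=1.63: T₂ = T₁(V₁/V₂)^(n−1) = 840×(0.209)^0.63 = 313 K; P₂ = P₁(V₁/V₂)^n = 16.7 kPa.
W = (P₁V₁−P₂V₂)/(n−1) = (214×38.2−16.7×183)/0.63 = 8140 J.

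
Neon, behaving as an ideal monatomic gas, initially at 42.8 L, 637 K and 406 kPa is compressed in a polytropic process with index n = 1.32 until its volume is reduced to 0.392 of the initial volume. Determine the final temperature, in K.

Polytropic n=1.32: T₂ = T₁(V₁/V₂)^(n−1) = 637×(2.55)^0.32 = 860 K; P₂ = P₁(V₁/V₂)^n = 1400 kPa.

860 K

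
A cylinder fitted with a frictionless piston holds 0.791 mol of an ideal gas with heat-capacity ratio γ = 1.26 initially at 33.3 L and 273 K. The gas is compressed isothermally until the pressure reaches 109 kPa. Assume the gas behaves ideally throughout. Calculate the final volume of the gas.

P₁ = nRT₁/V₁ = 0.791×8.314×273/33.3 = 53.9 kPa.
Isothermal: T stays 273 K; PV = const ⇒ V₂ = 16.5 L, P₂ = 109 kPa.

16.5 L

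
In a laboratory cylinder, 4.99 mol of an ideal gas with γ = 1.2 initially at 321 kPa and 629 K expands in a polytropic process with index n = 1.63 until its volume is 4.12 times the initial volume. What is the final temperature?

258 K

V₁ = nRT₁/P₁ = 4.99×8.314×629/321 = 81.3 L.
Polytropic n=1.63: T₂ = T₁(V₁/V₂)^(n−1) = 629×(0.243)^0.63 = 258 K; P₂ = P₁(V₁/V₂)^n = 31.9 kPa.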